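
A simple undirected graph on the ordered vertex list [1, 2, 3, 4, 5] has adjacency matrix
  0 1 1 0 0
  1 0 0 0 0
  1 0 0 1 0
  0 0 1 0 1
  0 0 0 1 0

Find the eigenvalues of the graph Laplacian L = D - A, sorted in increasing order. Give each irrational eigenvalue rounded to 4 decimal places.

[0, 0.3820, 1.3820, 2.6180, 3.6180]

Each diagonal entry of L is the vertex degree and each off-diagonal entry is -1 where an edge is present, 0 otherwise; in the order [1, 2, 3, 4, 5] the diagonal is [2, 1, 2, 2, 1]. Since every row of L sums to 0, the all-ones vector is in the kernel and 0 is an eigenvalue. By the matrix-tree theorem the graph has (1/5) * product of the nonzero eigenvalues = 1 spanning tree. There is one zero in the spectrum, matching the 1 component.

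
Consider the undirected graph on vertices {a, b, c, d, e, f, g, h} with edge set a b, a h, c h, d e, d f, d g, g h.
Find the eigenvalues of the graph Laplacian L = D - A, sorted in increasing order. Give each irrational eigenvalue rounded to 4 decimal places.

Each diagonal entry of L is the vertex degree and each off-diagonal entry is -1 where an edge is present, 0 otherwise; in the order [a, b, c, d, e, f, g, h] the diagonal is [2, 1, 1, 3, 1, 1, 2, 3]. Diagonalising L (or applying a numerical eigensolver to the 8x8 matrix) gives the spectrum above. The single zero eigenvalue shows the graph is connected. The eigenvalues sum to 14, which equals trace(L) = 2|E|.

[0, 0.2137, 0.6177, 1, 1.4977, 2.3537, 3.8408, 4.4763]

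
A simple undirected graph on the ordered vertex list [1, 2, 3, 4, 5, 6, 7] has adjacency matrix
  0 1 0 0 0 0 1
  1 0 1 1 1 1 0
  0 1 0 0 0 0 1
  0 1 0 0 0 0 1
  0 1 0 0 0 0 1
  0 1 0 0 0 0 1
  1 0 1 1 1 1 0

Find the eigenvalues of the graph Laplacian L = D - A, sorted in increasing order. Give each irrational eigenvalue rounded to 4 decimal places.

Each diagonal entry of L is the vertex degree and each off-diagonal entry is -1 where an edge is present, 0 otherwise; in the order [1, 2, 3, 4, 5, 6, 7] the diagonal is [2, 5, 2, 2, 2, 2, 5]. Diagonalising L (or applying a numerical eigensolver to the 7x7 matrix) gives the spectrum above. The single zero eigenvalue shows the graph is connected. The eigenvalues sum to 20, which equals trace(L) = 2|E|.

[0, 2, 2, 2, 2, 5, 7]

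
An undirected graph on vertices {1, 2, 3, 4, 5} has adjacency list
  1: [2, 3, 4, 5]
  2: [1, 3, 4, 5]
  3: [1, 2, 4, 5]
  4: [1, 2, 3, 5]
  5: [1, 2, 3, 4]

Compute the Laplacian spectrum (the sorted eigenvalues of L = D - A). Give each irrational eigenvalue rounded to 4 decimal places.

[0, 5, 5, 5, 5]

With the vertex order [1, 2, 3, 4, 5], the degrees are [4, 4, 4, 4, 4], giving D = diag(4, 4, 4, 4, 4) and L = D - A. L is symmetric positive semidefinite, so every eigenvalue is real and nonnegative. The single zero eigenvalue shows the graph is connected.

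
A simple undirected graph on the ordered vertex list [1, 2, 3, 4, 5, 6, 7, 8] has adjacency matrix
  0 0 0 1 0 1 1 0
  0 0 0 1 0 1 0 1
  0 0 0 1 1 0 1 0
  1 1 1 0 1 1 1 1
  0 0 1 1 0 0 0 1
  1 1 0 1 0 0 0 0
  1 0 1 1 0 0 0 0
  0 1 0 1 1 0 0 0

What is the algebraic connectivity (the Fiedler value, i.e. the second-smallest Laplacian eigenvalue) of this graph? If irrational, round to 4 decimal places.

With the vertex order [1, 2, 3, 4, 5, 6, 7, 8], the degrees are [3, 3, 3, 7, 3, 3, 3, 3], giving D = diag(3, 3, 3, 7, 3, 3, 3, 3) and L = D - A. The sorted Laplacian eigenvalues are [0, 1.7530, 1.7530, 3.4450, 3.4450, 4.8019, 4.8019, 8]; the algebraic connectivity is the second entry, 1.7530. By the matrix-tree theorem the graph has (1/8) * product of the nonzero eigenvalues = 841 spanning trees.

1.7530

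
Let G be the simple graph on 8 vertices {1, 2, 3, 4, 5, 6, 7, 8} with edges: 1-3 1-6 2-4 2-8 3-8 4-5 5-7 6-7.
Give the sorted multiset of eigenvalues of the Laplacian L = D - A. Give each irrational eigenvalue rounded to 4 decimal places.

[0, 0.5858, 0.5858, 2, 2, 3.4142, 3.4142, 4]

Reading degrees in the order [1, 2, 3, 4, 5, 6, 7, 8] gives [2, 2, 2, 2, 2, 2, 2, 2]; set D = diag(2, 2, 2, 2, 2, 2, 2, 2) and form L = D - A. The multiplicity of 0 as a Laplacian eigenvalue equals the number of connected components.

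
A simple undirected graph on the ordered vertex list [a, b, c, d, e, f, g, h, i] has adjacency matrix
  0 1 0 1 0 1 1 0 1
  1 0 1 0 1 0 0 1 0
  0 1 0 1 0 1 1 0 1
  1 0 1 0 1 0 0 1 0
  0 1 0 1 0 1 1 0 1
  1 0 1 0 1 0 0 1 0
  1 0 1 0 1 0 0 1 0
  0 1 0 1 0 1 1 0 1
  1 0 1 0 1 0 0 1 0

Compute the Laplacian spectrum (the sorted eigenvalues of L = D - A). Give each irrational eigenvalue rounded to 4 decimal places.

[0, 4, 4, 4, 4, 5, 5, 5, 9]

With the vertex order [a, b, c, d, e, f, g, h, i], the degrees are [5, 4, 5, 4, 5, 4, 4, 5, 4], giving D = diag(5, 4, 5, 4, 5, 4, 4, 5, 4) and L = D - A. Since every row of L sums to 0, the all-ones vector is in the kernel and 0 is an eigenvalue. The eigenvalues sum to 40, which equals trace(L) = 2|E|.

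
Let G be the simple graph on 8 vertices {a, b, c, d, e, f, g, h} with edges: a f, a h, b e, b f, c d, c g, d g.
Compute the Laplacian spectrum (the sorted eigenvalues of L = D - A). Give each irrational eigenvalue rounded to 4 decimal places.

[0, 0, 0.3820, 1.3820, 2.6180, 3, 3, 3.6180]

Reading degrees in the order [a, b, c, d, e, f, g, h] gives [2, 2, 2, 2, 1, 2, 2, 1]; set D = diag(2, 2, 2, 2, 1, 2, 2, 1) and form L = D - A. The multiplicity of 0 as a Laplacian eigenvalue equals the number of connected components. The 2 zero eigenvalues correspond to the 2 connected components.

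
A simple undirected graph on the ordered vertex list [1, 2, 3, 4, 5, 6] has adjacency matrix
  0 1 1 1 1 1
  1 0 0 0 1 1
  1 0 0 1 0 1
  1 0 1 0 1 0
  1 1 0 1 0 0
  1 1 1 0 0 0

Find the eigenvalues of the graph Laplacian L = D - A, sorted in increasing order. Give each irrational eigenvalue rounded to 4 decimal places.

Each diagonal entry of L is the vertex degree and each off-diagonal entry is -1 where an edge is present, 0 otherwise; in the order [1, 2, 3, 4, 5, 6] the diagonal is [5, 3, 3, 3, 3, 3]. L is symmetric positive semidefinite, so every eigenvalue is real and nonnegative.

[0, 2.3820, 2.3820, 4.6180, 4.6180, 6]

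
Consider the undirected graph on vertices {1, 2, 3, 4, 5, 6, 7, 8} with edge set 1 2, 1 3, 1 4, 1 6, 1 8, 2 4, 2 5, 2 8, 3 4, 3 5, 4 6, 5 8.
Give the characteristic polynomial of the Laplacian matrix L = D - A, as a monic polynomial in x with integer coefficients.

Each diagonal entry of L is the vertex degree and each off-diagonal entry is -1 where an edge is present, 0 otherwise; in the order [1, 2, 3, 4, 5, 6, 7, 8] the diagonal is [5, 4, 3, 4, 3, 2, 0, 3]. Computing det(xI - L) by cofactor expansion (or equivalently via sum-over-permutations) gives x^8 - 24x^7 + 232x^6 - 1152x^5 + 3085x^4 - 4198x^3 + 2247x^2. Since p(0) = det(-L) = 0, x divides p(x). The largest eigenvalue, 6.3509, is at most the vertex count 8. There are 2 zeros in the spectrum, matching the 2 components.

x^8 - 24x^7 + 232x^6 - 1152x^5 + 3085x^4 - 4198x^3 + 2247x^2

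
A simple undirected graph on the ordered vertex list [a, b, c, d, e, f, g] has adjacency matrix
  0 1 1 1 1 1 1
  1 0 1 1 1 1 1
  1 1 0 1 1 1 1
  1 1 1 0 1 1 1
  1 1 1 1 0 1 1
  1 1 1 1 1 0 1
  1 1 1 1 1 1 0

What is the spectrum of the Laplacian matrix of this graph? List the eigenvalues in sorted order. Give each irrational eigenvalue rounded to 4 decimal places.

[0, 7, 7, 7, 7, 7, 7]

Reading degrees in the order [a, b, c, d, e, f, g] gives [6, 6, 6, 6, 6, 6, 6]; set D = diag(6, 6, 6, 6, 6, 6, 6) and form L = D - A. L is symmetric positive semidefinite, so every eigenvalue is real and nonnegative. The eigenvalues sum to 42, which equals trace(L) = 2|E|.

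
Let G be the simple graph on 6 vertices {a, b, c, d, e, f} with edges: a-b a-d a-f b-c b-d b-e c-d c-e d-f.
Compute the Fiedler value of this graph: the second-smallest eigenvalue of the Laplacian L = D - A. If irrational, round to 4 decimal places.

1.1864

With the vertex order [a, b, c, d, e, f], the degrees are [3, 4, 3, 4, 2, 2], giving D = diag(3, 4, 3, 4, 2, 2) and L = D - A. Computing the eigenvalues of L and sorting gives [0, 1.1864, 3, 3.4707, 5, 5.3429]. The Fiedler value lambda_2 = 1.1864 is strictly positive, so the graph is connected.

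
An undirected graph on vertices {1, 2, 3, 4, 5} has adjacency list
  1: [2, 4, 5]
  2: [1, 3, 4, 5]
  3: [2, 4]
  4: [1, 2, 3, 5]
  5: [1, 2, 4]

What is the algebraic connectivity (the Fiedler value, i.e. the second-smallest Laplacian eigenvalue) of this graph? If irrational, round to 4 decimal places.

2

With the vertex order [1, 2, 3, 4, 5], the degrees are [3, 4, 2, 4, 3], giving D = diag(3, 4, 2, 4, 3) and L = D - A. The smallest Laplacian eigenvalue is always 0. The next one, lambda_2 = 2, measures how hard the graph is to disconnect: larger values mean better connectivity.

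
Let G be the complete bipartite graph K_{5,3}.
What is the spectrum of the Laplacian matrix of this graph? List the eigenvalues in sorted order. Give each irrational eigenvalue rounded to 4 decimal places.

The graph has 8 vertices and degree multiset [5, 5, 5, 3, 3, 3, 3, 3]; D is the diagonal matrix of degrees and L = D - A. Diagonalising L (or applying a numerical eigensolver to the 8x8 matrix) gives the spectrum above. The single zero eigenvalue shows the graph is connected. The largest eigenvalue, 8, is at most the vertex count 8.

[0, 3, 3, 3, 3, 5, 5, 8]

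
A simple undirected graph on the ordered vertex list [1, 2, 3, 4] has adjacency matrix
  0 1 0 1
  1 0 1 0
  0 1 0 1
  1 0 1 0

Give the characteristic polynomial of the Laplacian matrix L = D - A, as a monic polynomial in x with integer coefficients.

Each diagonal entry of L is the vertex degree and each off-diagonal entry is -1 where an edge is present, 0 otherwise; in the order [1, 2, 3, 4] the diagonal is [2, 2, 2, 2]. L has integer entries, so p(x) = det(xI - L) has integer coefficients. Expanding the determinant yields x^4 - 8x^3 + 20x^2 - 16x. Since p(0) = det(-L) = 0, x divides p(x). There is one zero in the spectrum, matching the 1 component.

x^4 - 8x^3 + 20x^2 - 16x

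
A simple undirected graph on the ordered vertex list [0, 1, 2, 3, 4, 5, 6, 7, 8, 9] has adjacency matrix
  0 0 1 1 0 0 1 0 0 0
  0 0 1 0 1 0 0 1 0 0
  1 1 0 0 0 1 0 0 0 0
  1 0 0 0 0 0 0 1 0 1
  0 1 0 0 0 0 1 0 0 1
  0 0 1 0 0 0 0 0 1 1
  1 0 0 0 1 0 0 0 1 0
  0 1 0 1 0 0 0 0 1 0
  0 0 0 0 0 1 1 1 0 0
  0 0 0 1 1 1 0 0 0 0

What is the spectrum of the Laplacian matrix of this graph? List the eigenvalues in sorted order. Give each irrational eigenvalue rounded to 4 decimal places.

[0, 2, 2, 2, 2, 2, 5, 5, 5, 5]

Reading degrees in the order [0, 1, 2, 3, 4, 5, 6, 7, 8, 9] gives [3, 3, 3, 3, 3, 3, 3, 3, 3, 3]; set D = diag(3, 3, 3, 3, 3, 3, 3, 3, 3, 3) and form L = D - A. The multiplicity of 0 as a Laplacian eigenvalue equals the number of connected components. The largest eigenvalue, 5, is at most the vertex count 10.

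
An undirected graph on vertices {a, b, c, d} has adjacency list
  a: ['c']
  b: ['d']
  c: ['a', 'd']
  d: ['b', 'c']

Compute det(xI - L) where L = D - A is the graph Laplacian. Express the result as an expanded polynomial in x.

Each diagonal entry of L is the vertex degree and each off-diagonal entry is -1 where an edge is present, 0 otherwise; in the order [a, b, c, d] the diagonal is [1, 1, 2, 2]. L has integer entries, so p(x) = det(xI - L) has integer coefficients. Expanding the determinant yields x^4 - 6x^3 + 10x^2 - 4x. The constant term is 0 because L is singular (the all-ones vector lies in its kernel). The largest eigenvalue, 3.4142, is at most the vertex count 4.

x^4 - 6x^3 + 10x^2 - 4x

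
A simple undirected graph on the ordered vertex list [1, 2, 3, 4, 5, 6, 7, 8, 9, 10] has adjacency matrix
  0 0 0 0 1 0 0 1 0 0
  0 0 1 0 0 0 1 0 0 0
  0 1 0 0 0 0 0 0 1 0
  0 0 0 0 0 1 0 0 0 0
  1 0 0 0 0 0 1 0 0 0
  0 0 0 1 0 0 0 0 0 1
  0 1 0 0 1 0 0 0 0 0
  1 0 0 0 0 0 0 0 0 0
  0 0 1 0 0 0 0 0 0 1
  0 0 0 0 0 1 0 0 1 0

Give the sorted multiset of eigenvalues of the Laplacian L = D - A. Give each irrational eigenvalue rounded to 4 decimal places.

Each diagonal entry of L is the vertex degree and each off-diagonal entry is -1 where an edge is present, 0 otherwise; in the order [1, 2, 3, 4, 5, 6, 7, 8, 9, 10] the diagonal is [2, 2, 2, 1, 2, 2, 2, 1, 2, 2]. Since every row of L sums to 0, the all-ones vector is in the kernel and 0 is an eigenvalue. There is one zero in the spectrum, matching the 1 component.

[0, 0.0979, 0.3820, 0.8244, 1.3820, 2, 2.6180, 3.1756, 3.6180, 3.9021]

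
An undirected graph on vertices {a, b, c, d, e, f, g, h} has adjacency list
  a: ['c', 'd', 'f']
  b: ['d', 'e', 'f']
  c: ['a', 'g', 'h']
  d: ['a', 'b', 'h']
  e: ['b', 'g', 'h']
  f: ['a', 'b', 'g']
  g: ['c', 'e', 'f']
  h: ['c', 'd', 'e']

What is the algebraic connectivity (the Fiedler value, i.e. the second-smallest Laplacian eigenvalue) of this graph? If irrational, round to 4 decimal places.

2

Each diagonal entry of L is the vertex degree and each off-diagonal entry is -1 where an edge is present, 0 otherwise; in the order [a, b, c, d, e, f, g, h] the diagonal is [3, 3, 3, 3, 3, 3, 3, 3]. Computing the eigenvalues of L and sorting gives [0, 2, 2, 2, 4, 4, 4, 6]. The Fiedler value lambda_2 = 2 is strictly positive, so the graph is connected. The largest eigenvalue, 6, is at most the vertex count 8.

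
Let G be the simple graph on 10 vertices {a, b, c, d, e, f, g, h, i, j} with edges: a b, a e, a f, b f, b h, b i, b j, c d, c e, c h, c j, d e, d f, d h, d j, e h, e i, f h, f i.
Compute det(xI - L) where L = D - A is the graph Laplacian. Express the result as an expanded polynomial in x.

With the vertex order [a, b, c, d, e, f, g, h, i, j], the degrees are [3, 5, 4, 5, 5, 5, 0, 5, 3, 3], giving D = diag(3, 5, 4, 5, 5, 5, 0, 5, 3, 3) and L = D - A. Computing det(xI - L) by cofactor expansion (or equivalently via sum-over-permutations) gives x^10 - 38x^9 + 619x^8 - 5638x^7 + 31361x^6 - 108926x^5 + 230330x^4 - 270618x^3 + 134973x^2. Since p(0) = det(-L) = 0, x divides p(x). The largest eigenvalue, 7.2954, is at most the vertex count 10.

x^10 - 38x^9 + 619x^8 - 5638x^7 + 31361x^6 - 108926x^5 + 230330x^4 - 270618x^3 + 134973x^2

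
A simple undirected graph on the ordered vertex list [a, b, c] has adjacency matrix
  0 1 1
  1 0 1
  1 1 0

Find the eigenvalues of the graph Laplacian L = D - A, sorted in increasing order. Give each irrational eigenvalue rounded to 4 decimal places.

Each diagonal entry of L is the vertex degree and each off-diagonal entry is -1 where an edge is present, 0 otherwise; in the order [a, b, c] the diagonal is [2, 2, 2]. The multiplicity of 0 as a Laplacian eigenvalue equals the number of connected components. The eigenvalues sum to 6, which equals trace(L) = 2|E|.

[0, 3, 3]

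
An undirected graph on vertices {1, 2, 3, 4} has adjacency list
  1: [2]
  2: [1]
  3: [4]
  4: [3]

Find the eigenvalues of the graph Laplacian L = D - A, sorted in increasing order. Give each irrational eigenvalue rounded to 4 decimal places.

[0, 0, 2, 2]

With the vertex order [1, 2, 3, 4], the degrees are [1, 1, 1, 1], giving D = diag(1, 1, 1, 1) and L = D - A. Diagonalising L (or applying a numerical eigensolver to the 4x4 matrix) gives the spectrum above. The 2 zero eigenvalues correspond to the 2 connected components. The eigenvalues sum to 4, which equals trace(L) = 2|E|.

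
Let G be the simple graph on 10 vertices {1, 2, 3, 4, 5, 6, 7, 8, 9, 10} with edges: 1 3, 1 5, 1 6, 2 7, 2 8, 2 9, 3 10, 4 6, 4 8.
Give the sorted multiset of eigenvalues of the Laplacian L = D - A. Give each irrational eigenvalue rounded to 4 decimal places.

[0, 0.1172, 0.5188, 0.7586, 1, 1.6674, 2.3111, 3.0846, 4.1701, 4.3721]

With the vertex order [1, 2, 3, 4, 5, 6, 7, 8, 9, 10], the degrees are [3, 3, 2, 2, 1, 2, 1, 2, 1, 1], giving D = diag(3, 3, 2, 2, 1, 2, 1, 2, 1, 1) and L = D - A. Since every row of L sums to 0, the all-ones vector is in the kernel and 0 is an eigenvalue.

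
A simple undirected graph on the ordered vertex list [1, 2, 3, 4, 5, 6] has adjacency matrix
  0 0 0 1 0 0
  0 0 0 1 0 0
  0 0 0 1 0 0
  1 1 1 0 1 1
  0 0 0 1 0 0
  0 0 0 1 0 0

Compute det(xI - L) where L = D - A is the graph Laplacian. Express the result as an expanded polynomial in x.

Reading degrees in the order [1, 2, 3, 4, 5, 6] gives [1, 1, 1, 5, 1, 1]; set D = diag(1, 1, 1, 5, 1, 1) and form L = D - A. Computing det(xI - L) by cofactor expansion (or equivalently via sum-over-permutations) gives x^6 - 10x^5 + 30x^4 - 40x^3 + 25x^2 - 6x. Since p(0) = det(-L) = 0, x divides p(x).

x^6 - 10x^5 + 30x^4 - 40x^3 + 25x^2 - 6x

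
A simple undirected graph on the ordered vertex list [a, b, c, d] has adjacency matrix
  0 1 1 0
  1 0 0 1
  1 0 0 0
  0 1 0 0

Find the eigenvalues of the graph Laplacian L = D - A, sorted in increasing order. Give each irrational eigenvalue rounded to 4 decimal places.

[0, 0.5858, 2, 3.4142]

With the vertex order [a, b, c, d], the degrees are [2, 2, 1, 1], giving D = diag(2, 2, 1, 1) and L = D - A. Diagonalising L (or applying a numerical eigensolver to the 4x4 matrix) gives the spectrum above. The single zero eigenvalue shows the graph is connected. There is one zero in the spectrum, matching the 1 component.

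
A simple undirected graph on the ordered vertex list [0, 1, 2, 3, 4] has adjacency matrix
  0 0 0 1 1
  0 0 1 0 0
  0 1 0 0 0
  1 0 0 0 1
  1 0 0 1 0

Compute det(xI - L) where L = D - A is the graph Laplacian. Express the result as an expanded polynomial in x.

Each diagonal entry of L is the vertex degree and each off-diagonal entry is -1 where an edge is present, 0 otherwise; in the order [0, 1, 2, 3, 4] the diagonal is [2, 1, 1, 2, 2]. Computing det(xI - L) by cofactor expansion (or equivalently via sum-over-permutations) gives x^5 - 8x^4 + 21x^3 - 18x^2. Since p(0) = det(-L) = 0, x divides p(x). The eigenvalues sum to 8, which equals trace(L) = 2|E|.

x^5 - 8x^4 + 21x^3 - 18x^2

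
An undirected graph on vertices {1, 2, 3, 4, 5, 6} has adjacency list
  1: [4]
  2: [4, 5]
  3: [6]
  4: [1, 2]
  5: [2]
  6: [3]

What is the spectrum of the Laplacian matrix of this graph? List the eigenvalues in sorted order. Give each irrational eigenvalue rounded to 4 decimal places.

Each diagonal entry of L is the vertex degree and each off-diagonal entry is -1 where an edge is present, 0 otherwise; in the order [1, 2, 3, 4, 5, 6] the diagonal is [1, 2, 1, 2, 1, 1]. The multiplicity of 0 as a Laplacian eigenvalue equals the number of connected components. The 2 zero eigenvalues correspond to the 2 connected components. The largest eigenvalue, 3.4142, is at most the vertex count 6.

[0, 0, 0.5858, 2, 2, 3.4142]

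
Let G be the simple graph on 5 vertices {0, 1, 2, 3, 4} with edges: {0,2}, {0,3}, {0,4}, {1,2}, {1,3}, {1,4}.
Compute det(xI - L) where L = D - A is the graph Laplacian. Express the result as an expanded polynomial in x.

x^5 - 12x^4 + 51x^3 - 92x^2 + 60x

Reading degrees in the order [0, 1, 2, 3, 4] gives [3, 3, 2, 2, 2]; set D = diag(3, 3, 2, 2, 2) and form L = D - A. L has integer entries, so p(x) = det(xI - L) has integer coefficients. Expanding the determinant yields x^5 - 12x^4 + 51x^3 - 92x^2 + 60x. The constant term is 0 because L is singular (the all-ones vector lies in its kernel). The largest eigenvalue, 5, is at most the vertex count 5. The eigenvalues sum to 12, which equals trace(L) = 2|E|.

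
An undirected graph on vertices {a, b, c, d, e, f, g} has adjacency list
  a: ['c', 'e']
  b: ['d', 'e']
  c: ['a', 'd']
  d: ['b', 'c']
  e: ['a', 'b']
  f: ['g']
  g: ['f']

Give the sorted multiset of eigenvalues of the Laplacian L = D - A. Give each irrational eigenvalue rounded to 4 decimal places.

[0, 0, 1.3820, 1.3820, 2, 3.6180, 3.6180]

Reading degrees in the order [a, b, c, d, e, f, g] gives [2, 2, 2, 2, 2, 1, 1]; set D = diag(2, 2, 2, 2, 2, 1, 1) and form L = D - A. L is symmetric positive semidefinite, so every eigenvalue is real and nonnegative. The 2 zero eigenvalues correspond to the 2 connected components.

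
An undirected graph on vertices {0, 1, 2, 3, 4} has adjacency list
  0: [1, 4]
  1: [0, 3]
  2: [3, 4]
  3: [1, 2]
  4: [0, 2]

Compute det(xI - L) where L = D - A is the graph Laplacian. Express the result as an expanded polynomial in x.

x^5 - 10x^4 + 35x^3 - 50x^2 + 25x

With the vertex order [0, 1, 2, 3, 4], the degrees are [2, 2, 2, 2, 2], giving D = diag(2, 2, 2, 2, 2) and L = D - A. L has integer entries, so p(x) = det(xI - L) has integer coefficients. Expanding the determinant yields x^5 - 10x^4 + 35x^3 - 50x^2 + 25x. The coefficient of x^4 equals -trace(L) = -10, matching the sum of degrees. By the matrix-tree theorem the graph has (1/5) * product of the nonzero eigenvalues = 5 spanning trees.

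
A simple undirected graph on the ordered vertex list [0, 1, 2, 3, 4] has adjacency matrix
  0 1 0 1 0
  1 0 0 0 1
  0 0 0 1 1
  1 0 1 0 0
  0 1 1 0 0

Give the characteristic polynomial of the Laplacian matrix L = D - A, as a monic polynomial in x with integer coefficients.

Reading degrees in the order [0, 1, 2, 3, 4] gives [2, 2, 2, 2, 2]; set D = diag(2, 2, 2, 2, 2) and form L = D - A. L has integer entries, so p(x) = det(xI - L) has integer coefficients. Expanding the determinant yields x^5 - 10x^4 + 35x^3 - 50x^2 + 25x. The coefficient of x^4 equals -trace(L) = -10, matching the sum of degrees.

x^5 - 10x^4 + 35x^3 - 50x^2 + 25x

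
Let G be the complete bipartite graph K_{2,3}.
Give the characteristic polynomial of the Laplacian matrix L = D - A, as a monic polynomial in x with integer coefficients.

The graph has 5 vertices and degree multiset [3, 3, 2, 2, 2]; D is the diagonal matrix of degrees and L = D - A. The eigenvalues of L are [0, 2, 2, 3, 5]; the characteristic polynomial is the product of (x - lambda_i), which multiplies out to x^5 - 12x^4 + 51x^3 - 92x^2 + 60x. The constant term is 0 because L is singular (the all-ones vector lies in its kernel). By the matrix-tree theorem the graph has (1/5) * product of the nonzero eigenvalues = 12 spanning trees. The largest eigenvalue, 5, is at most the vertex count 5.

x^5 - 12x^4 + 51x^3 - 92x^2 + 60x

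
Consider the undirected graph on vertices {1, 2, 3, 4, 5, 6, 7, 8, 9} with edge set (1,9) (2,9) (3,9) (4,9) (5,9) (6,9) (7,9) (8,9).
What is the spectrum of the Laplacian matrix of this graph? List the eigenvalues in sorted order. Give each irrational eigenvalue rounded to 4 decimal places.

[0, 1, 1, 1, 1, 1, 1, 1, 9]

With the vertex order [1, 2, 3, 4, 5, 6, 7, 8, 9], the degrees are [1, 1, 1, 1, 1, 1, 1, 1, 8], giving D = diag(1, 1, 1, 1, 1, 1, 1, 1, 8) and L = D - A. The multiplicity of 0 as a Laplacian eigenvalue equals the number of connected components. The largest eigenvalue, 9, is at most the vertex count 9.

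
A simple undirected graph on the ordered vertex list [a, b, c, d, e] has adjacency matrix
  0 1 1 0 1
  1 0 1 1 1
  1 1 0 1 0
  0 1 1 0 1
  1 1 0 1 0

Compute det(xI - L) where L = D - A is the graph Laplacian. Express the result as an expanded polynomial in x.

x^5 - 16x^4 + 94x^3 - 240x^2 + 225x

Reading degrees in the order [a, b, c, d, e] gives [3, 4, 3, 3, 3]; set D = diag(3, 4, 3, 3, 3) and form L = D - A. L has integer entries, so p(x) = det(xI - L) has integer coefficients. Expanding the determinant yields x^5 - 16x^4 + 94x^3 - 240x^2 + 225x. The constant term is 0 because L is singular (the all-ones vector lies in its kernel). There is one zero in the spectrum, matching the 1 component.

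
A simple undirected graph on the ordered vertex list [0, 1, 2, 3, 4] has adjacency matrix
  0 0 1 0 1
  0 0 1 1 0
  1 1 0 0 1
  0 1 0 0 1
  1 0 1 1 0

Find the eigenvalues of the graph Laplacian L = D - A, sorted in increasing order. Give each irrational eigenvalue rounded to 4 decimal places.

Reading degrees in the order [0, 1, 2, 3, 4] gives [2, 2, 3, 2, 3]; set D = diag(2, 2, 3, 2, 3) and form L = D - A. L is symmetric positive semidefinite, so every eigenvalue is real and nonnegative.

[0, 1.3820, 2.3820, 3.6180, 4.6180]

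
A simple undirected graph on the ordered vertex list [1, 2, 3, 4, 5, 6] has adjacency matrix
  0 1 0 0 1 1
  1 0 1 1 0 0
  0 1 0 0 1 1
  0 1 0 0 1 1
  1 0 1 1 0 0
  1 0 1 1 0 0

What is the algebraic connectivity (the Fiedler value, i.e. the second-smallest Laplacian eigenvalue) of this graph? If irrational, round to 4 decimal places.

Reading degrees in the order [1, 2, 3, 4, 5, 6] gives [3, 3, 3, 3, 3, 3]; set D = diag(3, 3, 3, 3, 3, 3) and form L = D - A. The sorted Laplacian eigenvalues are [0, 3, 3, 3, 3, 6]; the algebraic connectivity is the second entry, 3.

3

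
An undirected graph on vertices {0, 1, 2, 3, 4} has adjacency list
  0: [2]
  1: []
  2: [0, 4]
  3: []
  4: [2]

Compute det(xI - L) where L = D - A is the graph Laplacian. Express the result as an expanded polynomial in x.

x^5 - 4x^4 + 3x^3

With the vertex order [0, 1, 2, 3, 4], the degrees are [1, 0, 2, 0, 1], giving D = diag(1, 0, 2, 0, 1) and L = D - A. Computing det(xI - L) by cofactor expansion (or equivalently via sum-over-permutations) gives x^5 - 4x^4 + 3x^3. The constant term is 0 because L is singular (the all-ones vector lies in its kernel). There are 3 zeros in the spectrum, matching the 3 components. The eigenvalues sum to 4, which equals trace(L) = 2|E|.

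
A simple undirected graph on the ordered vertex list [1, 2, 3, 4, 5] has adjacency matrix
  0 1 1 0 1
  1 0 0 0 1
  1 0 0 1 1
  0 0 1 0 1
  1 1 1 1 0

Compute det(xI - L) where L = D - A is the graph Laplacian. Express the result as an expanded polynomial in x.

Each diagonal entry of L is the vertex degree and each off-diagonal entry is -1 where an edge is present, 0 otherwise; in the order [1, 2, 3, 4, 5] the diagonal is [3, 2, 3, 2, 4]. Computing det(xI - L) by cofactor expansion (or equivalently via sum-over-permutations) gives x^5 - 14x^4 + 70x^3 - 146x^2 + 105x. The constant term is 0 because L is singular (the all-ones vector lies in its kernel). There is one zero in the spectrum, matching the 1 component.

x^5 - 14x^4 + 70x^3 - 146x^2 + 105x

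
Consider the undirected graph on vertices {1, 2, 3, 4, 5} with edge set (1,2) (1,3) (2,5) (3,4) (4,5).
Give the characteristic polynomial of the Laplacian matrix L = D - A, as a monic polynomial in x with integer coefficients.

With the vertex order [1, 2, 3, 4, 5], the degrees are [2, 2, 2, 2, 2], giving D = diag(2, 2, 2, 2, 2) and L = D - A. L has integer entries, so p(x) = det(xI - L) has integer coefficients. Expanding the determinant yields x^5 - 10x^4 + 35x^3 - 50x^2 + 25x. Since p(0) = det(-L) = 0, x divides p(x). The largest eigenvalue, 3.6180, is at most the vertex count 5.

x^5 - 10x^4 + 35x^3 - 50x^2 + 25x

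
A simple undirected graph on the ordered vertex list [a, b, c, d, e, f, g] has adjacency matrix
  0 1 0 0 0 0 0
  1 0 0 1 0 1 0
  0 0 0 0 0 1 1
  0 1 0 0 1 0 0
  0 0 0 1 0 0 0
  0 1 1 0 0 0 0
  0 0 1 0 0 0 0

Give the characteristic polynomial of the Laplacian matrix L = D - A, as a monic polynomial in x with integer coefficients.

Each diagonal entry of L is the vertex degree and each off-diagonal entry is -1 where an edge is present, 0 otherwise; in the order [a, b, c, d, e, f, g] the diagonal is [1, 3, 2, 2, 1, 2, 1]. L has integer entries, so p(x) = det(xI - L) has integer coefficients. Expanding the determinant yields x^7 - 12x^6 + 54x^5 - 114x^4 + 115x^3 - 50x^2 + 7x. The constant term is 0 because L is singular (the all-ones vector lies in its kernel). The largest eigenvalue, 4.3342, is at most the vertex count 7.

x^7 - 12x^6 + 54x^5 - 114x^4 + 115x^3 - 50x^2 + 7x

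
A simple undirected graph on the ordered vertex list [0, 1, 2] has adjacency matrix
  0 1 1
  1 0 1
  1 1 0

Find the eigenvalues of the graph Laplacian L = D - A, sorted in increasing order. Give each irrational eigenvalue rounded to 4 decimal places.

[0, 3, 3]

With the vertex order [0, 1, 2], the degrees are [2, 2, 2], giving D = diag(2, 2, 2) and L = D - A. Since every row of L sums to 0, the all-ones vector is in the kernel and 0 is an eigenvalue. There is one zero in the spectrum, matching the 1 component.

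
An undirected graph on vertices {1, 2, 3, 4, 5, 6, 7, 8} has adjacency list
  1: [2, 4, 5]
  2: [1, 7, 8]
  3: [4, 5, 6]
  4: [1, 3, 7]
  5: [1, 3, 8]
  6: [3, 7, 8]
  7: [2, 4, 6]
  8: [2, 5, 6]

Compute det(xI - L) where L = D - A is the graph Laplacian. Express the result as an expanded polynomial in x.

x^8 - 24x^7 + 240x^6 - 1296x^5 + 4080x^4 - 7488x^3 + 7424x^2 - 3072x

With the vertex order [1, 2, 3, 4, 5, 6, 7, 8], the degrees are [3, 3, 3, 3, 3, 3, 3, 3], giving D = diag(3, 3, 3, 3, 3, 3, 3, 3) and L = D - A. L has integer entries, so p(x) = det(xI - L) has integer coefficients. Expanding the determinant yields x^8 - 24x^7 + 240x^6 - 1296x^5 + 4080x^4 - 7488x^3 + 7424x^2 - 3072x. The constant term is 0 because L is singular (the all-ones vector lies in its kernel). The eigenvalues sum to 24, which equals trace(L) = 2|E|.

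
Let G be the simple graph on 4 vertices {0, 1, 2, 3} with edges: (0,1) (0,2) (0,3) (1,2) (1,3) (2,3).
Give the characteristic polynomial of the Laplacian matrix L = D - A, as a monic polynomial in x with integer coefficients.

Reading degrees in the order [0, 1, 2, 3] gives [3, 3, 3, 3]; set D = diag(3, 3, 3, 3) and form L = D - A. The eigenvalues of L are [0, 4, 4, 4]; the characteristic polynomial is the product of (x - lambda_i), which multiplies out to x^4 - 12x^3 + 48x^2 - 64x. The coefficient of x^3 equals -trace(L) = -12, matching the sum of degrees. By the matrix-tree theorem the graph has (1/4) * product of the nonzero eigenvalues = 16 spanning trees.

x^4 - 12x^3 + 48x^2 - 64x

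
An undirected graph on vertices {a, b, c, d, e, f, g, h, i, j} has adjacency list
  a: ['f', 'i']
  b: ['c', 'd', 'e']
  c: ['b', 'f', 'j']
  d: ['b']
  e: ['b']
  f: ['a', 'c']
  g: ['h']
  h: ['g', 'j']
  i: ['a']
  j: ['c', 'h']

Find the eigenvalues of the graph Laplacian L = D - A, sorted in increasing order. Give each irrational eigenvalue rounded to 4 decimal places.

[0, 0.1981, 0.2375, 1, 1, 1.5550, 2.5634, 3.2470, 3.4832, 4.7159]

Reading degrees in the order [a, b, c, d, e, f, g, h, i, j] gives [2, 3, 3, 1, 1, 2, 1, 2, 1, 2]; set D = diag(2, 3, 3, 1, 1, 2, 1, 2, 1, 2) and form L = D - A. Since every row of L sums to 0, the all-ones vector is in the kernel and 0 is an eigenvalue. By the matrix-tree theorem the graph has (1/10) * product of the nonzero eigenvalues = 1 spanning tree.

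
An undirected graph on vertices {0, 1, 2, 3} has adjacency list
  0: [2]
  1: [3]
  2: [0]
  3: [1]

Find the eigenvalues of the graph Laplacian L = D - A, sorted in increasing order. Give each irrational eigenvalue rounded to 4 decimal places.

[0, 0, 2, 2]

With the vertex order [0, 1, 2, 3], the degrees are [1, 1, 1, 1], giving D = diag(1, 1, 1, 1) and L = D - A. The multiplicity of 0 as a Laplacian eigenvalue equals the number of connected components. The 2 zero eigenvalues correspond to the 2 connected components. The eigenvalues sum to 4, which equals trace(L) = 2|E|.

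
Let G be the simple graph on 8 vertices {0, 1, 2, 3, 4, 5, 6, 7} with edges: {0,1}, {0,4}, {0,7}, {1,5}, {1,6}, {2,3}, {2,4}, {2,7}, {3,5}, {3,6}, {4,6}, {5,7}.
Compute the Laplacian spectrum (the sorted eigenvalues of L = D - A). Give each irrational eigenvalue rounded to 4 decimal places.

With the vertex order [0, 1, 2, 3, 4, 5, 6, 7], the degrees are [3, 3, 3, 3, 3, 3, 3, 3], giving D = diag(3, 3, 3, 3, 3, 3, 3, 3) and L = D - A. L is symmetric positive semidefinite, so every eigenvalue is real and nonnegative. The largest eigenvalue, 6, is at most the vertex count 8. By the matrix-tree theorem the graph has (1/8) * product of the nonzero eigenvalues = 384 spanning trees.

[0, 2, 2, 2, 4, 4, 4, 6]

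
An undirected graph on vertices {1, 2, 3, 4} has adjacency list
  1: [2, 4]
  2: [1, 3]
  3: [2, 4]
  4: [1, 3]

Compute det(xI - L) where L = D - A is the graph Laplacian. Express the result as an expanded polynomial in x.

x^4 - 8x^3 + 20x^2 - 16x

Reading degrees in the order [1, 2, 3, 4] gives [2, 2, 2, 2]; set D = diag(2, 2, 2, 2) and form L = D - A. L has integer entries, so p(x) = det(xI - L) has integer coefficients. Expanding the determinant yields x^4 - 8x^3 + 20x^2 - 16x. The coefficient of x^3 equals -trace(L) = -8, matching the sum of degrees. There is one zero in the spectrum, matching the 1 component.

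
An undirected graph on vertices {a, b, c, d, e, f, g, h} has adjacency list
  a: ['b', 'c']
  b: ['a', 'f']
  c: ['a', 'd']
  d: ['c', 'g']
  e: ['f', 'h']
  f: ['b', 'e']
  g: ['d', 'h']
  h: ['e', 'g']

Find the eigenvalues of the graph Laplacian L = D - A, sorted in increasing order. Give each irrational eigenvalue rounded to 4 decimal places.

[0, 0.5858, 0.5858, 2, 2, 3.4142, 3.4142, 4]

Each diagonal entry of L is the vertex degree and each off-diagonal entry is -1 where an edge is present, 0 otherwise; in the order [a, b, c, d, e, f, g, h] the diagonal is [2, 2, 2, 2, 2, 2, 2, 2]. Since every row of L sums to 0, the all-ones vector is in the kernel and 0 is an eigenvalue. The eigenvalues sum to 16, which equals trace(L) = 2|E|.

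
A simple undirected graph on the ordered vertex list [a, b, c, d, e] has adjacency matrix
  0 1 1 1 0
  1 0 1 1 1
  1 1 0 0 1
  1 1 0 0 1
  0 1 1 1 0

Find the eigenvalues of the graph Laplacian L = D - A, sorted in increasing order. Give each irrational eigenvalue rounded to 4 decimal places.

[0, 3, 3, 5, 5]

Reading degrees in the order [a, b, c, d, e] gives [3, 4, 3, 3, 3]; set D = diag(3, 4, 3, 3, 3) and form L = D - A. The multiplicity of 0 as a Laplacian eigenvalue equals the number of connected components. The single zero eigenvalue shows the graph is connected. The eigenvalues sum to 16, which equals trace(L) = 2|E|.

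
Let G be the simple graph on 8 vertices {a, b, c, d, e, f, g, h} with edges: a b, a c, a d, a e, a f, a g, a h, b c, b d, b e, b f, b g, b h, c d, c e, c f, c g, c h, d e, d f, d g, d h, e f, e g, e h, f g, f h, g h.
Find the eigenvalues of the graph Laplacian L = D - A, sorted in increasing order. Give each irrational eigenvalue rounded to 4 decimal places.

[0, 8, 8, 8, 8, 8, 8, 8]

Each diagonal entry of L is the vertex degree and each off-diagonal entry is -1 where an edge is present, 0 otherwise; in the order [a, b, c, d, e, f, g, h] the diagonal is [7, 7, 7, 7, 7, 7, 7, 7]. The multiplicity of 0 as a Laplacian eigenvalue equals the number of connected components. The largest eigenvalue, 8, is at most the vertex count 8.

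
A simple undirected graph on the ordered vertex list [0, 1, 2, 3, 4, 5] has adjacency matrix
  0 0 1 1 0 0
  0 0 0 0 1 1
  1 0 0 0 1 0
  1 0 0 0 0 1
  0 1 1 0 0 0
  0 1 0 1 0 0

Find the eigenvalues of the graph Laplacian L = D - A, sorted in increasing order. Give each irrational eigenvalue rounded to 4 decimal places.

With the vertex order [0, 1, 2, 3, 4, 5], the degrees are [2, 2, 2, 2, 2, 2], giving D = diag(2, 2, 2, 2, 2, 2) and L = D - A. Diagonalising L (or applying a numerical eigensolver to the 6x6 matrix) gives the spectrum above. The single zero eigenvalue shows the graph is connected.

[0, 1, 1, 3, 3, 4]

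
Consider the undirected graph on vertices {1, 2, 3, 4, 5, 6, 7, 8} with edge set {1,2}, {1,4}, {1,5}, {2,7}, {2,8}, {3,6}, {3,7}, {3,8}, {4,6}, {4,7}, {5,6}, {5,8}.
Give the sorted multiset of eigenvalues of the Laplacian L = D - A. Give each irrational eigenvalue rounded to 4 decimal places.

[0, 2, 2, 2, 4, 4, 4, 6]

With the vertex order [1, 2, 3, 4, 5, 6, 7, 8], the degrees are [3, 3, 3, 3, 3, 3, 3, 3], giving D = diag(3, 3, 3, 3, 3, 3, 3, 3) and L = D - A. Diagonalising L (or applying a numerical eigensolver to the 8x8 matrix) gives the spectrum above. The single zero eigenvalue shows the graph is connected. There is one zero in the spectrum, matching the 1 component. By the matrix-tree theorem the graph has (1/8) * product of the nonzero eigenvalues = 384 spanning trees.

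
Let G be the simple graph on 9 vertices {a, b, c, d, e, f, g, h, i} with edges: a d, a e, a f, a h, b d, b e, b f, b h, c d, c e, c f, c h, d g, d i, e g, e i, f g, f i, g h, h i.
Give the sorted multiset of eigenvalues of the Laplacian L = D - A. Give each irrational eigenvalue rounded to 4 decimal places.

Each diagonal entry of L is the vertex degree and each off-diagonal entry is -1 where an edge is present, 0 otherwise; in the order [a, b, c, d, e, f, g, h, i] the diagonal is [4, 4, 4, 5, 5, 5, 4, 5, 4]. L is symmetric positive semidefinite, so every eigenvalue is real and nonnegative. The single zero eigenvalue shows the graph is connected. There is one zero in the spectrum, matching the 1 component.

[0, 4, 4, 4, 4, 5, 5, 5, 9]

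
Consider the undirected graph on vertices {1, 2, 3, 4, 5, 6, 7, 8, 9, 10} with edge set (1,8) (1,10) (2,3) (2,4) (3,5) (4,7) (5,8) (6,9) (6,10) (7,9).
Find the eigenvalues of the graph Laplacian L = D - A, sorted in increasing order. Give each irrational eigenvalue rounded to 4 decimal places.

Each diagonal entry of L is the vertex degree and each off-diagonal entry is -1 where an edge is present, 0 otherwise; in the order [1, 2, 3, 4, 5, 6, 7, 8, 9, 10] the diagonal is [2, 2, 2, 2, 2, 2, 2, 2, 2, 2]. The multiplicity of 0 as a Laplacian eigenvalue equals the number of connected components. The eigenvalues sum to 20, which equals trace(L) = 2|E|.

[0, 0.3820, 0.3820, 1.3820, 1.3820, 2.6180, 2.6180, 3.6180, 3.6180, 4]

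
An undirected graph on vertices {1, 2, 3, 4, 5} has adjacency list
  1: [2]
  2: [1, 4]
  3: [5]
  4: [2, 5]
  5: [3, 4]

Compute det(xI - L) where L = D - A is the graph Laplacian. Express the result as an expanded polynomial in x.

Each diagonal entry of L is the vertex degree and each off-diagonal entry is -1 where an edge is present, 0 otherwise; in the order [1, 2, 3, 4, 5] the diagonal is [1, 2, 1, 2, 2]. Computing det(xI - L) by cofactor expansion (or equivalently via sum-over-permutations) gives x^5 - 8x^4 + 21x^3 - 20x^2 + 5x. The coefficient of x^4 equals -trace(L) = -8, matching the sum of degrees.

x^5 - 8x^4 + 21x^3 - 20x^2 + 5x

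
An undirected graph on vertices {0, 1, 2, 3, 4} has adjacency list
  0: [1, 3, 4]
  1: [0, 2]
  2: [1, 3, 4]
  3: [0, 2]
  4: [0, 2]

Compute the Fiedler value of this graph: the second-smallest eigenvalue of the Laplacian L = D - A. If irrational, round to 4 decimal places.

Each diagonal entry of L is the vertex degree and each off-diagonal entry is -1 where an edge is present, 0 otherwise; in the order [0, 1, 2, 3, 4] the diagonal is [3, 2, 3, 2, 2]. The smallest Laplacian eigenvalue is always 0. The next one, lambda_2 = 2, measures how hard the graph is to disconnect: larger values mean better connectivity. By the matrix-tree theorem the graph has (1/5) * product of the nonzero eigenvalues = 12 spanning trees.

2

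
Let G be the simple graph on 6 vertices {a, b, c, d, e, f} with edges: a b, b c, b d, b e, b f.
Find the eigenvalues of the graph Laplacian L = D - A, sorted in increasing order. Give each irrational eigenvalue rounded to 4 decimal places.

Reading degrees in the order [a, b, c, d, e, f] gives [1, 5, 1, 1, 1, 1]; set D = diag(1, 5, 1, 1, 1, 1) and form L = D - A. The multiplicity of 0 as a Laplacian eigenvalue equals the number of connected components. The largest eigenvalue, 6, is at most the vertex count 6.

[0, 1, 1, 1, 1, 6]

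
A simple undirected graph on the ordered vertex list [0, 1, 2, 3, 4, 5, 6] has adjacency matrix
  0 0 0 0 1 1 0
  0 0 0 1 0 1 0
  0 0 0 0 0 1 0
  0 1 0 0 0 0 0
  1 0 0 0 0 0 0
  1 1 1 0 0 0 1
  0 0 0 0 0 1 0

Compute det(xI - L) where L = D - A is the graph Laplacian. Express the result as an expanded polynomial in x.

Each diagonal entry of L is the vertex degree and each off-diagonal entry is -1 where an edge is present, 0 otherwise; in the order [0, 1, 2, 3, 4, 5, 6] the diagonal is [2, 2, 1, 1, 1, 4, 1]. L has integer entries, so p(x) = det(xI - L) has integer coefficients. Expanding the determinant yields x^7 - 12x^6 + 52x^5 - 104x^4 + 100x^3 - 44x^2 + 7x. The constant term is 0 because L is singular (the all-ones vector lies in its kernel). By the matrix-tree theorem the graph has (1/7) * product of the nonzero eigenvalues = 1 spanning tree.

x^7 - 12x^6 + 52x^5 - 104x^4 + 100x^3 - 44x^2 + 7x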